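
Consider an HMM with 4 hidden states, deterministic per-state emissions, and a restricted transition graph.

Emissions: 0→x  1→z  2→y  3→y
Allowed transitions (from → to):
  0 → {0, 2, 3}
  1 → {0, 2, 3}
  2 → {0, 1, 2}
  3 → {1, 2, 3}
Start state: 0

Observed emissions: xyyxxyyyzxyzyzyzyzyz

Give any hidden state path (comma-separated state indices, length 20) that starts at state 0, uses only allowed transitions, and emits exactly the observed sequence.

  t0 'x' -> {0}, take 0 (start)
  t1 'y' -> {2,3}, take 3 (0->3 ok)
  t2 'y' -> {2,3}, take 2 (3->2 ok)
  t3 'x' -> {0}, take 0 (2->0 ok)
  t4 'x' -> {0}, take 0 (0->0 ok)
  t5 'y' -> {2,3}, take 3 (0->3 ok)
  t6 'y' -> {2,3}, take 3 (3->3 ok)
  t7 'y' -> {2,3}, take 3 (3->3 ok)
  t8 'z' -> {1}, take 1 (3->1 ok)
  t9 'x' -> {0}, take 0 (1->0 ok)
  t10 'y' -> {2,3}, take 2 (0->2 ok)
  t11 'z' -> {1}, take 1 (2->1 ok)
  t12 'y' -> {2,3}, take 3 (1->3 ok)
  t13 'z' -> {1}, take 1 (3->1 ok)
  t14 'y' -> {2,3}, take 2 (1->2 ok)
  t15 'z' -> {1}, take 1 (2->1 ok)
  t16 'y' -> {2,3}, take 2 (1->2 ok)
  t17 'z' -> {1}, take 1 (2->1 ok)
  t18 'y' -> {2,3}, take 3 (1->3 ok)
  t19 'z' -> {1}, take 1 (3->1 ok)

0,3,2,0,0,3,3,3,1,0,2,1,3,1,2,1,2,1,3,1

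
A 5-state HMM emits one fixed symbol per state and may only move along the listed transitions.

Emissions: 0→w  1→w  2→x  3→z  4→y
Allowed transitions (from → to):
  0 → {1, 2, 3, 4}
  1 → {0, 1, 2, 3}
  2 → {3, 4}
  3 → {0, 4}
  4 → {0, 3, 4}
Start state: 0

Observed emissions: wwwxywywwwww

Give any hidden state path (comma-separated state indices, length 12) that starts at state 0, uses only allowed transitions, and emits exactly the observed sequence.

0,1,1,2,4,0,4,0,1,1,1,0

  0: obs=w cand={0,1} pick 0 [start]
  1: obs=w cand={0,1} pick 1 [0->1 ok]
  2: obs=w cand={0,1} pick 1 [1->1 ok]
  3: obs=x cand={2} pick 2 [1->2 ok]
  4: obs=y cand={4} pick 4 [2->4 ok]
  5: obs=w cand={0,1} pick 0 [4->0 ok]
  6: obs=y cand={4} pick 4 [0->4 ok]
  7: obs=w cand={0,1} pick 0 [4->0 ok]
  8: obs=w cand={0,1} pick 1 [0->1 ok]
  9: obs=w cand={0,1} pick 1 [1->1 ok]
  10: obs=w cand={0,1} pick 1 [1->1 ok]
  11: obs=w cand={0,1} pick 0 [1->0 ok]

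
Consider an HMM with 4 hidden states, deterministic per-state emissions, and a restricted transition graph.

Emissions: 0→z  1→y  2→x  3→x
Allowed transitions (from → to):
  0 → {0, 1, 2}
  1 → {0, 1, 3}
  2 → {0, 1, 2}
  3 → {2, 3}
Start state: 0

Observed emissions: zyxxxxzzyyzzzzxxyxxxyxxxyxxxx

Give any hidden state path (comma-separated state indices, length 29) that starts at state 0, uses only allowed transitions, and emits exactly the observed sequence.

0,1,3,3,3,2,0,0,1,1,0,0,0,0,2,2,1,3,2,2,1,3,3,2,1,3,3,3,3

  pos 0: z in {0}, choose 0; start
  pos 1: y in {1}, choose 1; 0->1 ok
  pos 2: x in {2,3}, choose 3; 1->3 ok
  pos 3: x in {2,3}, choose 3; 3->3 ok
  pos 4: x in {2,3}, choose 3; 3->3 ok
  pos 5: x in {2,3}, choose 2; 3->2 ok
  pos 6: z in {0}, choose 0; 2->0 ok
  pos 7: z in {0}, choose 0; 0->0 ok
  pos 8: y in {1}, choose 1; 0->1 ok
  pos 9: y in {1}, choose 1; 1->1 ok
  pos 10: z in {0}, choose 0; 1->0 ok
  pos 11: z in {0}, choose 0; 0->0 ok
  pos 12: z in {0}, choose 0; 0->0 ok
  pos 13: z in {0}, choose 0; 0->0 ok
  pos 14: x in {2,3}, choose 2; 0->2 ok
  pos 15: x in {2,3}, choose 2; 2->2 ok
  pos 16: y in {1}, choose 1; 2->1 ok
  pos 17: x in {2,3}, choose 3; 1->3 ok
  pos 18: x in {2,3}, choose 2; 3->2 ok
  pos 19: x in {2,3}, choose 2; 2->2 ok
  pos 20: y in {1}, choose 1; 2->1 ok
  pos 21: x in {2,3}, choose 3; 1->3 ok
  pos 22: x in {2,3}, choose 3; 3->3 ok
  pos 23: x in {2,3}, choose 2; 3->2 ok
  pos 24: y in {1}, choose 1; 2->1 ok
  pos 25: x in {2,3}, choose 3; 1->3 ok
  pos 26: x in {2,3}, choose 3; 3->3 ok
  pos 27: x in {2,3}, choose 3; 3->3 ok
  pos 28: x in {2,3}, choose 3; 3->3 ok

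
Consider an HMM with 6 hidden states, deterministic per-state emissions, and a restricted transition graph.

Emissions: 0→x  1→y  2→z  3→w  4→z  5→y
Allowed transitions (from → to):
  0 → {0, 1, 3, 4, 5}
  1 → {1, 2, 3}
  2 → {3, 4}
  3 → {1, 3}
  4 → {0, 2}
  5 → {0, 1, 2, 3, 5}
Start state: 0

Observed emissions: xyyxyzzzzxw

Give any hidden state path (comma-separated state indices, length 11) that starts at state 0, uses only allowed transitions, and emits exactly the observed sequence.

  0: obs=x cand={0} pick 0 [start]
  1: obs=y cand={1,5} pick 5 [0->5 ok]
  2: obs=y cand={1,5} pick 5 [5->5 ok]
  3: obs=x cand={0} pick 0 [5->0 ok]
  4: obs=y cand={1,5} pick 1 [0->1 ok]
  5: obs=z cand={2,4} pick 2 [1->2 ok]
  6: obs=z cand={2,4} pick 4 [2->4 ok]
  7: obs=z cand={2,4} pick 2 [4->2 ok]
  8: obs=z cand={2,4} pick 4 [2->4 ok]
  9: obs=x cand={0} pick 0 [4->0 ok]
  10: obs=w cand={3} pick 3 [0->3 ok]

0,5,5,0,1,2,4,2,4,0,3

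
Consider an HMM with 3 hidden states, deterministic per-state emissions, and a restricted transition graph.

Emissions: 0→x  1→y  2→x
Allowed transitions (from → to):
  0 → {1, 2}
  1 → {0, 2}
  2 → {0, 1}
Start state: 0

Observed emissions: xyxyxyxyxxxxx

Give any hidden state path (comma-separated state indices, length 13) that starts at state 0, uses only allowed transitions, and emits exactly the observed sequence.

0,1,0,1,2,1,0,1,0,2,0,2,0

  0: obs=x cand={0,2} pick 0 [start]
  1: obs=y cand={1} pick 1 [0->1 ok]
  2: obs=x cand={0,2} pick 0 [1->0 ok]
  3: obs=y cand={1} pick 1 [0->1 ok]
  4: obs=x cand={0,2} pick 2 [1->2 ok]
  5: obs=y cand={1} pick 1 [2->1 ok]
  6: obs=x cand={0,2} pick 0 [1->0 ok]
  7: obs=y cand={1} pick 1 [0->1 ok]
  8: obs=x cand={0,2} pick 0 [1->0 ok]
  9: obs=x cand={0,2} pick 2 [0->2 ok]
  10: obs=x cand={0,2} pick 0 [2->0 ok]
  11: obs=x cand={0,2} pick 2 [0->2 ok]
  12: obs=x cand={0,2} pick 0 [2->0 ok]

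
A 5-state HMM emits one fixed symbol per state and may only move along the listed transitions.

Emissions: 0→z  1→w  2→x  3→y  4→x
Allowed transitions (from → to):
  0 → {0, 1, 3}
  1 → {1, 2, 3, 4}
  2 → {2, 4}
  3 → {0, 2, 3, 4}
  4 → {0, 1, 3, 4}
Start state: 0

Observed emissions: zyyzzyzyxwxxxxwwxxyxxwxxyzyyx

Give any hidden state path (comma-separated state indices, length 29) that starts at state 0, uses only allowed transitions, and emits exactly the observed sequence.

  [0] z  {0}  => 0  start
  [1] y  {3}  => 3  0->3 ok
  [2] y  {3}  => 3  3->3 ok
  [3] z  {0}  => 0  3->0 ok
  [4] z  {0}  => 0  0->0 ok
  [5] y  {3}  => 3  0->3 ok
  [6] z  {0}  => 0  3->0 ok
  [7] y  {3}  => 3  0->3 ok
  [8] x  {2,4}  => 4  3->4 ok
  [9] w  {1}  => 1  4->1 ok
  [10] x  {2,4}  => 2  1->2 ok
  [11] x  {2,4}  => 2  2->2 ok
  [12] x  {2,4}  => 4  2->4 ok
  [13] x  {2,4}  => 4  4->4 ok
  [14] w  {1}  => 1  4->1 ok
  [15] w  {1}  => 1  1->1 ok
  [16] x  {2,4}  => 2  1->2 ok
  [17] x  {2,4}  => 4  2->4 ok
  [18] y  {3}  => 3  4->3 ok
  [19] x  {2,4}  => 2  3->2 ok
  [20] x  {2,4}  => 4  2->4 ok
  [21] w  {1}  => 1  4->1 ok
  [22] x  {2,4}  => 2  1->2 ok
  [23] x  {2,4}  => 4  2->4 ok
  [24] y  {3}  => 3  4->3 ok
  [25] z  {0}  => 0  3->0 ok
  [26] y  {3}  => 3  0->3 ok
  [27] y  {3}  => 3  3->3 ok
  [28] x  {2,4}  => 2  3->2 ok

0,3,3,0,0,3,0,3,4,1,2,2,4,4,1,1,2,4,3,2,4,1,2,4,3,0,3,3,2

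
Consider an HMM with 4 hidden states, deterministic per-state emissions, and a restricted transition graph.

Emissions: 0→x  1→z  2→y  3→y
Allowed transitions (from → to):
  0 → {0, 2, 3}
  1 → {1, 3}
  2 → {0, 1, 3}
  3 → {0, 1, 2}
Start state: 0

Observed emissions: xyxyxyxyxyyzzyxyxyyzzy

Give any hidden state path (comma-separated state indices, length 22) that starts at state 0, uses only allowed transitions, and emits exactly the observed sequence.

0,3,0,2,0,2,0,3,0,3,2,1,1,3,0,2,0,2,3,1,1,3

  t0 'x' -> {0}, take 0 (start)
  t1 'y' -> {2,3}, take 3 (0->3 ok)
  t2 'x' -> {0}, take 0 (3->0 ok)
  t3 'y' -> {2,3}, take 2 (0->2 ok)
  t4 'x' -> {0}, take 0 (2->0 ok)
  t5 'y' -> {2,3}, take 2 (0->2 ok)
  t6 'x' -> {0}, take 0 (2->0 ok)
  t7 'y' -> {2,3}, take 3 (0->3 ok)
  t8 'x' -> {0}, take 0 (3->0 ok)
  t9 'y' -> {2,3}, take 3 (0->3 ok)
  t10 'y' -> {2,3}, take 2 (3->2 ok)
  t11 'z' -> {1}, take 1 (2->1 ok)
  t12 'z' -> {1}, take 1 (1->1 ok)
  t13 'y' -> {2,3}, take 3 (1->3 ok)
  t14 'x' -> {0}, take 0 (3->0 ok)
  t15 'y' -> {2,3}, take 2 (0->2 ok)
  t16 'x' -> {0}, take 0 (2->0 ok)
  t17 'y' -> {2,3}, take 2 (0->2 ok)
  t18 'y' -> {2,3}, take 3 (2->3 ok)
  t19 'z' -> {1}, take 1 (3->1 ok)
  t20 'z' -> {1}, take 1 (1->1 ok)
  t21 'y' -> {2,3}, take 3 (1->3 ok)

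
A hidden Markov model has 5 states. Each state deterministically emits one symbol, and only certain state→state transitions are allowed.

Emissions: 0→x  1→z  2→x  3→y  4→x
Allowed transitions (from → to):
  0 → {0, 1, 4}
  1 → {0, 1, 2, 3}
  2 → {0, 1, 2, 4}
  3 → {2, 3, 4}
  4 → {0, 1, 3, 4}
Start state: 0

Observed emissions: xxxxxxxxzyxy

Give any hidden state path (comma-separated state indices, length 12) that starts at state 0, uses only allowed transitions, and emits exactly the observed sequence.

  [0] x  {0,2,4}  => 0  start
  [1] x  {0,2,4}  => 4  0->4 ok
  [2] x  {0,2,4}  => 4  4->4 ok
  [3] x  {0,2,4}  => 0  4->0 ok
  [4] x  {0,2,4}  => 0  0->0 ok
  [5] x  {0,2,4}  => 0  0->0 ok
  [6] x  {0,2,4}  => 4  0->4 ok
  [7] x  {0,2,4}  => 0  4->0 ok
  [8] z  {1}  => 1  0->1 ok
  [9] y  {3}  => 3  1->3 ok
  [10] x  {0,2,4}  => 4  3->4 ok
  [11] y  {3}  => 3  4->3 ok

0,4,4,0,0,0,4,0,1,3,4,3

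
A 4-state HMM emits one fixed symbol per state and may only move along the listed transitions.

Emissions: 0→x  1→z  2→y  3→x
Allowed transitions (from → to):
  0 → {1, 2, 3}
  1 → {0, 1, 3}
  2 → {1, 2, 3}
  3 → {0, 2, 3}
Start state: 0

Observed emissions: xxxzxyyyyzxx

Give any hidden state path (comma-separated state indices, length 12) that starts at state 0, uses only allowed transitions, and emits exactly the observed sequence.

0,3,0,1,0,2,2,2,2,1,3,0

  pos 0: x in {0,3}, choose 0; start
  pos 1: x in {0,3}, choose 3; 0->3 ok
  pos 2: x in {0,3}, choose 0; 3->0 ok
  pos 3: z in {1}, choose 1; 0->1 ok
  pos 4: x in {0,3}, choose 0; 1->0 ok
  pos 5: y in {2}, choose 2; 0->2 ok
  pos 6: y in {2}, choose 2; 2->2 ok
  pos 7: y in {2}, choose 2; 2->2 ok
  pos 8: y in {2}, choose 2; 2->2 ok
  pos 9: z in {1}, choose 1; 2->1 ok
  pos 10: x in {0,3}, choose 3; 1->3 ok
  pos 11: x in {0,3}, choose 0; 3->0 ok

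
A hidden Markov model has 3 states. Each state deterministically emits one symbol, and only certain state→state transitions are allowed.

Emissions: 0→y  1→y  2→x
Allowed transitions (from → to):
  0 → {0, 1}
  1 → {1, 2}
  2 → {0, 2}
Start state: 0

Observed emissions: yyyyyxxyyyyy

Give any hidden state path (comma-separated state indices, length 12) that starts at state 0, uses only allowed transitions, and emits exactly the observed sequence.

0,0,0,0,1,2,2,0,0,1,1,1

  0: obs=y cand={0,1} pick 0 [start]
  1: obs=y cand={0,1} pick 0 [0->0 ok]
  2: obs=y cand={0,1} pick 0 [0->0 ok]
  3: obs=y cand={0,1} pick 0 [0->0 ok]
  4: obs=y cand={0,1} pick 1 [0->1 ok]
  5: obs=x cand={2} pick 2 [1->2 ok]
  6: obs=x cand={2} pick 2 [2->2 ok]
  7: obs=y cand={0,1} pick 0 [2->0 ok]
  8: obs=y cand={0,1} pick 0 [0->0 ok]
  9: obs=y cand={0,1} pick 1 [0->1 ok]
  10: obs=y cand={0,1} pick 1 [1->1 ok]
  11: obs=y cand={0,1} pick 1 [1->1 ok]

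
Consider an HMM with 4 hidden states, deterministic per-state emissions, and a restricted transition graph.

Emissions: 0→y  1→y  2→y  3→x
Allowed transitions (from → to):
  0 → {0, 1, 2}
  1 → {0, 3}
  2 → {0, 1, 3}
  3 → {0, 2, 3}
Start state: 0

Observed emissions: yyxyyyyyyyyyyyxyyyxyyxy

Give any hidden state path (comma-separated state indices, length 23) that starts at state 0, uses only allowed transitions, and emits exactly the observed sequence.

0,2,3,2,1,0,2,0,2,0,2,0,0,2,3,2,0,1,3,0,2,3,2

  pos 0: y in {0,1,2}, choose 0; start
  pos 1: y in {0,1,2}, choose 2; 0->2 ok
  pos 2: x in {3}, choose 3; 2->3 ok
  pos 3: y in {0,1,2}, choose 2; 3->2 ok
  pos 4: y in {0,1,2}, choose 1; 2->1 ok
  pos 5: y in {0,1,2}, choose 0; 1->0 ok
  pos 6: y in {0,1,2}, choose 2; 0->2 ok
  pos 7: y in {0,1,2}, choose 0; 2->0 ok
  pos 8: y in {0,1,2}, choose 2; 0->2 ok
  pos 9: y in {0,1,2}, choose 0; 2->0 ok
  pos 10: y in {0,1,2}, choose 2; 0->2 ok
  pos 11: y in {0,1,2}, choose 0; 2->0 ok
  pos 12: y in {0,1,2}, choose 0; 0->0 ok
  pos 13: y in {0,1,2}, choose 2; 0->2 ok
  pos 14: x in {3}, choose 3; 2->3 ok
  pos 15: y in {0,1,2}, choose 2; 3->2 ok
  pos 16: y in {0,1,2}, choose 0; 2->0 ok
  pos 17: y in {0,1,2}, choose 1; 0->1 ok
  pos 18: x in {3}, choose 3; 1->3 ok
  pos 19: y in {0,1,2}, choose 0; 3->0 ok
  pos 20: y in {0,1,2}, choose 2; 0->2 ok
  pos 21: x in {3}, choose 3; 2->3 ok
  pos 22: y in {0,1,2}, choose 2; 3->2 ok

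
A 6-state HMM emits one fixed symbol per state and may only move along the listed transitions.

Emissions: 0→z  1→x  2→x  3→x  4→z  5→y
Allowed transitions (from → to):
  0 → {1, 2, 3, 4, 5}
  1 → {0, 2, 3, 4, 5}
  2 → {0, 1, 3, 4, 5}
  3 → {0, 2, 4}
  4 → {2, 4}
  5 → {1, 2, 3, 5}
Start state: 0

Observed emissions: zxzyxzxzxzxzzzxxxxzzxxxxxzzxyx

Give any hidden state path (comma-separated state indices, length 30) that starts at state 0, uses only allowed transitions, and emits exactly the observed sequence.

  t0 'z' -> {0,4}, take 0 (start)
  t1 'x' -> {1,2,3}, take 2 (0->2 ok)
  t2 'z' -> {0,4}, take 0 (2->0 ok)
  t3 'y' -> {5}, take 5 (0->5 ok)
  t4 'x' -> {1,2,3}, take 1 (5->1 ok)
  t5 'z' -> {0,4}, take 4 (1->4 ok)
  t6 'x' -> {1,2,3}, take 2 (4->2 ok)
  t7 'z' -> {0,4}, take 4 (2->4 ok)
  t8 'x' -> {1,2,3}, take 2 (4->2 ok)
  t9 'z' -> {0,4}, take 0 (2->0 ok)
  t10 'x' -> {1,2,3}, take 3 (0->3 ok)
  t11 'z' -> {0,4}, take 4 (3->4 ok)
  t12 'z' -> {0,4}, take 4 (4->4 ok)
  t13 'z' -> {0,4}, take 4 (4->4 ok)
  t14 'x' -> {1,2,3}, take 2 (4->2 ok)
  t15 'x' -> {1,2,3}, take 3 (2->3 ok)
  t16 'x' -> {1,2,3}, take 2 (3->2 ok)
  t17 'x' -> {1,2,3}, take 3 (2->3 ok)
  t18 'z' -> {0,4}, take 0 (3->0 ok)
  t19 'z' -> {0,4}, take 4 (0->4 ok)
  t20 'x' -> {1,2,3}, take 2 (4->2 ok)
  t21 'x' -> {1,2,3}, take 3 (2->3 ok)
  t22 'x' -> {1,2,3}, take 2 (3->2 ok)
  t23 'x' -> {1,2,3}, take 3 (2->3 ok)
  t24 'x' -> {1,2,3}, take 2 (3->2 ok)
  t25 'z' -> {0,4}, take 0 (2->0 ok)
  t26 'z' -> {0,4}, take 4 (0->4 ok)
  t27 'x' -> {1,2,3}, take 2 (4->2 ok)
  t28 'y' -> {5}, take 5 (2->5 ok)
  t29 'x' -> {1,2,3}, take 3 (5->3 ok)

0,2,0,5,1,4,2,4,2,0,3,4,4,4,2,3,2,3,0,4,2,3,2,3,2,0,4,2,5,3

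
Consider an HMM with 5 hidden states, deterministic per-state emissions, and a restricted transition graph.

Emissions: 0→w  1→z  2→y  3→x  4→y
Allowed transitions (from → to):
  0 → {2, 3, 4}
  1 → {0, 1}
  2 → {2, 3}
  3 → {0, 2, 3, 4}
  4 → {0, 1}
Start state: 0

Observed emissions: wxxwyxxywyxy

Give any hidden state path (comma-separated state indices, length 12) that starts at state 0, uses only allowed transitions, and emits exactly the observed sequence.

  t0 'w' -> {0}, take 0 (start)
  t1 'x' -> {3}, take 3 (0->3 ok)
  t2 'x' -> {3}, take 3 (3->3 ok)
  t3 'w' -> {0}, take 0 (3->0 ok)
  t4 'y' -> {2,4}, take 2 (0->2 ok)
  t5 'x' -> {3}, take 3 (2->3 ok)
  t6 'x' -> {3}, take 3 (3->3 ok)
  t7 'y' -> {2,4}, take 4 (3->4 ok)
  t8 'w' -> {0}, take 0 (4->0 ok)
  t9 'y' -> {2,4}, take 2 (0->2 ok)
  t10 'x' -> {3}, take 3 (2->3 ok)
  t11 'y' -> {2,4}, take 2 (3->2 ok)

0,3,3,0,2,3,3,4,0,2,3,2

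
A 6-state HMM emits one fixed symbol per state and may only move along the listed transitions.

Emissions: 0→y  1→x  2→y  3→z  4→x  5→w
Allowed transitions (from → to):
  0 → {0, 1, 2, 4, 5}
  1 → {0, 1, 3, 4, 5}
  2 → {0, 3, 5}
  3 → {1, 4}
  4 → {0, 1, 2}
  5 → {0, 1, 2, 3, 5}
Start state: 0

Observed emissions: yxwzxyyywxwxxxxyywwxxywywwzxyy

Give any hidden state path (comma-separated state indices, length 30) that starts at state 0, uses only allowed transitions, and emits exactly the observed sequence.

0,1,5,3,4,2,0,2,5,1,5,1,4,1,4,0,0,5,5,1,1,0,5,0,5,5,3,1,0,0

  t0 'y' -> {0,2}, take 0 (start)
  t1 'x' -> {1,4}, take 1 (0->1 ok)
  t2 'w' -> {5}, take 5 (1->5 ok)
  t3 'z' -> {3}, take 3 (5->3 ok)
  t4 'x' -> {1,4}, take 4 (3->4 ok)
  t5 'y' -> {0,2}, take 2 (4->2 ok)
  t6 'y' -> {0,2}, take 0 (2->0 ok)
  t7 'y' -> {0,2}, take 2 (0->2 ok)
  t8 'w' -> {5}, take 5 (2->5 ok)
  t9 'x' -> {1,4}, take 1 (5->1 ok)
  t10 'w' -> {5}, take 5 (1->5 ok)
  t11 'x' -> {1,4}, take 1 (5->1 ok)
  t12 'x' -> {1,4}, take 4 (1->4 ok)
  t13 'x' -> {1,4}, take 1 (4->1 ok)
  t14 'x' -> {1,4}, take 4 (1->4 ok)
  t15 'y' -> {0,2}, take 0 (4->0 ok)
  t16 'y' -> {0,2}, take 0 (0->0 ok)
  t17 'w' -> {5}, take 5 (0->5 ok)
  t18 'w' -> {5}, take 5 (5->5 ok)
  t19 'x' -> {1,4}, take 1 (5->1 ok)
  t20 'x' -> {1,4}, take 1 (1->1 ok)
  t21 'y' -> {0,2}, take 0 (1->0 ok)
  t22 'w' -> {5}, take 5 (0->5 ok)
  t23 'y' -> {0,2}, take 0 (5->0 ok)
  t24 'w' -> {5}, take 5 (0->5 ok)
  t25 'w' -> {5}, take 5 (5->5 ok)
  t26 'z' -> {3}, take 3 (5->3 ok)
  t27 'x' -> {1,4}, take 1 (3->1 ok)
  t28 'y' -> {0,2}, take 0 (1->0 ok)
  t29 'y' -> {0,2}, take 0 (0->0 ok)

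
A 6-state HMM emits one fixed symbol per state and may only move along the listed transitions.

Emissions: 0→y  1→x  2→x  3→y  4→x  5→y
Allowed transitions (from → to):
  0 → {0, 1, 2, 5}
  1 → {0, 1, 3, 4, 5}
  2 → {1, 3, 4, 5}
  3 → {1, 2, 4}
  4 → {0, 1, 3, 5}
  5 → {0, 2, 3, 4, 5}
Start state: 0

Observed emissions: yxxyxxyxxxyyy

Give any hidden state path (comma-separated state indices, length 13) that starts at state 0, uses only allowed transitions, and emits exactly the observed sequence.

0,1,1,3,1,4,0,2,1,4,5,5,5

  pos 0: y in {0,3,5}, choose 0; start
  pos 1: x in {1,2,4}, choose 1; 0->1 ok
  pos 2: x in {1,2,4}, choose 1; 1->1 ok
  pos 3: y in {0,3,5}, choose 3; 1->3 ok
  pos 4: x in {1,2,4}, choose 1; 3->1 ok
  pos 5: x in {1,2,4}, choose 4; 1->4 ok
  pos 6: y in {0,3,5}, choose 0; 4->0 ok
  pos 7: x in {1,2,4}, choose 2; 0->2 ok
  pos 8: x in {1,2,4}, choose 1; 2->1 ok
  pos 9: x in {1,2,4}, choose 4; 1->4 ok
  pos 10: y in {0,3,5}, choose 5; 4->5 ok
  pos 11: y in {0,3,5}, choose 5; 5->5 ok
  pos 12: y in {0,3,5}, choose 5; 5->5 ok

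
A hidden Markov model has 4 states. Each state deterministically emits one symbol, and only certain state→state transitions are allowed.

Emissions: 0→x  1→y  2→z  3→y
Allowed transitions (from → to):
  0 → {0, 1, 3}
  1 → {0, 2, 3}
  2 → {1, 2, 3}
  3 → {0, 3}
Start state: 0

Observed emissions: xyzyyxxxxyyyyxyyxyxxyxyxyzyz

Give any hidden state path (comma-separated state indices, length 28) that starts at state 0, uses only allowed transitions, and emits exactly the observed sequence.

  0: obs=x cand={0} pick 0 [start]
  1: obs=y cand={1,3} pick 1 [0->1 ok]
  2: obs=z cand={2} pick 2 [1->2 ok]
  3: obs=y cand={1,3} pick 3 [2->3 ok]
  4: obs=y cand={1,3} pick 3 [3->3 ok]
  5: obs=x cand={0} pick 0 [3->0 ok]
  6: obs=x cand={0} pick 0 [0->0 ok]
  7: obs=x cand={0} pick 0 [0->0 ok]
  8: obs=x cand={0} pick 0 [0->0 ok]
  9: obs=y cand={1,3} pick 3 [0->3 ok]
  10: obs=y cand={1,3} pick 3 [3->3 ok]
  11: obs=y cand={1,3} pick 3 [3->3 ok]
  12: obs=y cand={1,3} pick 3 [3->3 ok]
  13: obs=x cand={0} pick 0 [3->0 ok]
  14: obs=y cand={1,3} pick 3 [0->3 ok]
  15: obs=y cand={1,3} pick 3 [3->3 ok]
  16: obs=x cand={0} pick 0 [3->0 ok]
  17: obs=y cand={1,3} pick 3 [0->3 ok]
  18: obs=x cand={0} pick 0 [3->0 ok]
  19: obs=x cand={0} pick 0 [0->0 ok]
  20: obs=y cand={1,3} pick 1 [0->1 ok]
  21: obs=x cand={0} pick 0 [1->0 ok]
  22: obs=y cand={1,3} pick 1 [0->1 ok]
  23: obs=x cand={0} pick 0 [1->0 ok]
  24: obs=y cand={1,3} pick 1 [0->1 ok]
  25: obs=z cand={2} pick 2 [1->2 ok]
  26: obs=y cand={1,3} pick 1 [2->1 ok]
  27: obs=z cand={2} pick 2 [1->2 ok]

0,1,2,3,3,0,0,0,0,3,3,3,3,0,3,3,0,3,0,0,1,0,1,0,1,2,1,2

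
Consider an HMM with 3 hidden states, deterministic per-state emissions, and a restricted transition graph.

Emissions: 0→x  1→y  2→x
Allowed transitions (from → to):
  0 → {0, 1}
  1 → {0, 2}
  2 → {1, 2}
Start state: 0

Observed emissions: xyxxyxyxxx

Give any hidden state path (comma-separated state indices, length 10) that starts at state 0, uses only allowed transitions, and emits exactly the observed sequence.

  pos 0: x in {0,2}, choose 0; start
  pos 1: y in {1}, choose 1; 0->1 ok
  pos 2: x in {0,2}, choose 2; 1->2 ok
  pos 3: x in {0,2}, choose 2; 2->2 ok
  pos 4: y in {1}, choose 1; 2->1 ok
  pos 5: x in {0,2}, choose 0; 1->0 ok
  pos 6: y in {1}, choose 1; 0->1 ok
  pos 7: x in {0,2}, choose 2; 1->2 ok
  pos 8: x in {0,2}, choose 2; 2->2 ok
  pos 9: x in {0,2}, choose 2; 2->2 ok

0,1,2,2,1,0,1,2,2,2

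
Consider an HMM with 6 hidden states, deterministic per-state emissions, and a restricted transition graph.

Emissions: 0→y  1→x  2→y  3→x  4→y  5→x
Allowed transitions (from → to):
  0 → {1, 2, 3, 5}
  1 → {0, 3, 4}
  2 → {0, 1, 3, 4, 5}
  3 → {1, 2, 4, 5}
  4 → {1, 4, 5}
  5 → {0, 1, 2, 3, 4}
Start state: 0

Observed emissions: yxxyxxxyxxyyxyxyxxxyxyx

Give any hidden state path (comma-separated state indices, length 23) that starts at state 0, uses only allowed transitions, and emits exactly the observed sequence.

0,3,1,0,5,1,3,4,5,1,4,4,1,0,1,4,1,3,1,4,5,0,3

  [0] y  {0,2,4}  => 0  start
  [1] x  {1,3,5}  => 3  0->3 ok
  [2] x  {1,3,5}  => 1  3->1 ok
  [3] y  {0,2,4}  => 0  1->0 ok
  [4] x  {1,3,5}  => 5  0->5 ok
  [5] x  {1,3,5}  => 1  5->1 ok
  [6] x  {1,3,5}  => 3  1->3 ok
  [7] y  {0,2,4}  => 4  3->4 ok
  [8] x  {1,3,5}  => 5  4->5 ok
  [9] x  {1,3,5}  => 1  5->1 ok
  [10] y  {0,2,4}  => 4  1->4 ok
  [11] y  {0,2,4}  => 4  4->4 ok
  [12] x  {1,3,5}  => 1  4->1 ok
  [13] y  {0,2,4}  => 0  1->0 ok
  [14] x  {1,3,5}  => 1  0->1 ok
  [15] y  {0,2,4}  => 4  1->4 ok
  [16] x  {1,3,5}  => 1  4->1 ok
  [17] x  {1,3,5}  => 3  1->3 ok
  [18] x  {1,3,5}  => 1  3->1 ok
  [19] y  {0,2,4}  => 4  1->4 ok
  [20] x  {1,3,5}  => 5  4->5 ok
  [21] y  {0,2,4}  => 0  5->0 ok
  [22] x  {1,3,5}  => 3  0->3 ok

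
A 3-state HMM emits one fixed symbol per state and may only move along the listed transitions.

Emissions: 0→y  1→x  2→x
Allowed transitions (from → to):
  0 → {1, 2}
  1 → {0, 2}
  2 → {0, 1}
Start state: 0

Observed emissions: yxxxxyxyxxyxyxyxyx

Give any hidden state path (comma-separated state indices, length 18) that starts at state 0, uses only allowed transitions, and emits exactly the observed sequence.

  0: obs=y cand={0} pick 0 [start]
  1: obs=x cand={1,2} pick 1 [0->1 ok]
  2: obs=x cand={1,2} pick 2 [1->2 ok]
  3: obs=x cand={1,2} pick 1 [2->1 ok]
  4: obs=x cand={1,2} pick 2 [1->2 ok]
  5: obs=y cand={0} pick 0 [2->0 ok]
  6: obs=x cand={1,2} pick 1 [0->1 ok]
  7: obs=y cand={0} pick 0 [1->0 ok]
  8: obs=x cand={1,2} pick 2 [0->2 ok]
  9: obs=x cand={1,2} pick 1 [2->1 ok]
  10: obs=y cand={0} pick 0 [1->0 ok]
  11: obs=x cand={1,2} pick 2 [0->2 ok]
  12: obs=y cand={0} pick 0 [2->0 ok]
  13: obs=x cand={1,2} pick 1 [0->1 ok]
  14: obs=y cand={0} pick 0 [1->0 ok]
  15: obs=x cand={1,2} pick 2 [0->2 ok]
  16: obs=y cand={0} pick 0 [2->0 ok]
  17: obs=x cand={1,2} pick 2 [0->2 ok]

0,1,2,1,2,0,1,0,2,1,0,2,0,1,0,2,0,2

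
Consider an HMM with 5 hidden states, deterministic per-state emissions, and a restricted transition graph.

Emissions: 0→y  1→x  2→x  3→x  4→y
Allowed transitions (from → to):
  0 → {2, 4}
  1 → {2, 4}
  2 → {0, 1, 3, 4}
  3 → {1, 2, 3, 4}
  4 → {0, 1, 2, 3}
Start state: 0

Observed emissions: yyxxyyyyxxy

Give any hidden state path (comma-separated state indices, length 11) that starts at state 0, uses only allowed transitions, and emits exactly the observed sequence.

0,4,3,2,4,0,4,0,2,3,4

  0: obs=y cand={0,4} pick 0 [start]
  1: obs=y cand={0,4} pick 4 [0->4 ok]
  2: obs=x cand={1,2,3} pick 3 [4->3 ok]
  3: obs=x cand={1,2,3} pick 2 [3->2 ok]
  4: obs=y cand={0,4} pick 4 [2->4 ok]
  5: obs=y cand={0,4} pick 0 [4->0 ok]
  6: obs=y cand={0,4} pick 4 [0->4 ok]
  7: obs=y cand={0,4} pick 0 [4->0 ok]
  8: obs=x cand={1,2,3} pick 2 [0->2 ok]
  9: obs=x cand={1,2,3} pick 3 [2->3 ok]
  10: obs=y cand={0,4} pick 4 [3->4 ok]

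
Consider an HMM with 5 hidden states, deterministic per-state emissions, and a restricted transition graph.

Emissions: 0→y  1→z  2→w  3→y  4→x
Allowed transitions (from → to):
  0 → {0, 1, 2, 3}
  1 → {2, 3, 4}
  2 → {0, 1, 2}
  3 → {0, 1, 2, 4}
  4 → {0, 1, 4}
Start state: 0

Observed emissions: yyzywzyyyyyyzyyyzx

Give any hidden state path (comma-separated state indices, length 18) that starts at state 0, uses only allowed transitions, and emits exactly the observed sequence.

  pos 0: y in {0,3}, choose 0; start
  pos 1: y in {0,3}, choose 3; 0->3 ok
  pos 2: z in {1}, choose 1; 3->1 ok
  pos 3: y in {0,3}, choose 3; 1->3 ok
  pos 4: w in {2}, choose 2; 3->2 ok
  pos 5: z in {1}, choose 1; 2->1 ok
  pos 6: y in {0,3}, choose 3; 1->3 ok
  pos 7: y in {0,3}, choose 0; 3->0 ok
  pos 8: y in {0,3}, choose 0; 0->0 ok
  pos 9: y in {0,3}, choose 0; 0->0 ok
  pos 10: y in {0,3}, choose 0; 0->0 ok
  pos 11: y in {0,3}, choose 0; 0->0 ok
  pos 12: z in {1}, choose 1; 0->1 ok
  pos 13: y in {0,3}, choose 3; 1->3 ok
  pos 14: y in {0,3}, choose 0; 3->0 ok
  pos 15: y in {0,3}, choose 0; 0->0 ok
  pos 16: z in {1}, choose 1; 0->1 ok
  pos 17: x in {4}, choose 4; 1->4 ok

0,3,1,3,2,1,3,0,0,0,0,0,1,3,0,0,1,4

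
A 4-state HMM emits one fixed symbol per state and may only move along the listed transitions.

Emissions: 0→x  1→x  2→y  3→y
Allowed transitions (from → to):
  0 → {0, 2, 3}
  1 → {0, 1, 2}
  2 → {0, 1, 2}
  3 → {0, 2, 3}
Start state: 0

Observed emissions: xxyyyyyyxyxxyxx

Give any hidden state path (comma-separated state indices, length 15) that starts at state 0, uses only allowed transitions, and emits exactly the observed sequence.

0,0,3,3,3,2,2,2,0,2,0,0,2,0,0

  pos 0: x in {0,1}, choose 0; start
  pos 1: x in {0,1}, choose 0; 0->0 ok
  pos 2: y in {2,3}, choose 3; 0->3 ok
  pos 3: y in {2,3}, choose 3; 3->3 ok
  pos 4: y in {2,3}, choose 3; 3->3 ok
  pos 5: y in {2,3}, choose 2; 3->2 ok
  pos 6: y in {2,3}, choose 2; 2->2 ok
  pos 7: y in {2,3}, choose 2; 2->2 ok
  pos 8: x in {0,1}, choose 0; 2->0 ok
  pos 9: y in {2,3}, choose 2; 0->2 ok
  pos 10: x in {0,1}, choose 0; 2->0 ok
  pos 11: x in {0,1}, choose 0; 0->0 ok
  pos 12: y in {2,3}, choose 2; 0->2 ok
  pos 13: x in {0,1}, choose 0; 2->0 ok
  pos 14: x in {0,1}, choose 0; 0->0 ok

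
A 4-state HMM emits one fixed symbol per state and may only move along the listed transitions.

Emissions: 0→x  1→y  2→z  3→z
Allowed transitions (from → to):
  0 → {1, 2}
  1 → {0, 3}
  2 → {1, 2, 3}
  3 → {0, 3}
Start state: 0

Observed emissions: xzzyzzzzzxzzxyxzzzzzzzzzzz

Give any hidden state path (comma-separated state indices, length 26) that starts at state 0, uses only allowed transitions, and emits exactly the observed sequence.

  [0] x  {0}  => 0  start
  [1] z  {2,3}  => 2  0->2 ok
  [2] z  {2,3}  => 2  2->2 ok
  [3] y  {1}  => 1  2->1 ok
  [4] z  {2,3}  => 3  1->3 ok
  [5] z  {2,3}  => 3  3->3 ok
  [6] z  {2,3}  => 3  3->3 ok
  [7] z  {2,3}  => 3  3->3 ok
  [8] z  {2,3}  => 3  3->3 ok
  [9] x  {0}  => 0  3->0 ok
  [10] z  {2,3}  => 2  0->2 ok
  [11] z  {2,3}  => 3  2->3 ok
  [12] x  {0}  => 0  3->0 ok
  [13] y  {1}  => 1  0->1 ok
  [14] x  {0}  => 0  1->0 ok
  [15] z  {2,3}  => 2  0->2 ok
  [16] z  {2,3}  => 2  2->2 ok
  [17] z  {2,3}  => 2  2->2 ok
  [18] z  {2,3}  => 2  2->2 ok
  [19] z  {2,3}  => 2  2->2 ok
  [20] z  {2,3}  => 2  2->2 ok
  [21] z  {2,3}  => 2  2->2 ok
  [22] z  {2,3}  => 2  2->2 ok
  [23] z  {2,3}  => 3  2->3 ok
  [24] z  {2,3}  => 3  3->3 ok
  [25] z  {2,3}  => 3  3->3 ok

0,2,2,1,3,3,3,3,3,0,2,3,0,1,0,2,2,2,2,2,2,2,2,3,3,3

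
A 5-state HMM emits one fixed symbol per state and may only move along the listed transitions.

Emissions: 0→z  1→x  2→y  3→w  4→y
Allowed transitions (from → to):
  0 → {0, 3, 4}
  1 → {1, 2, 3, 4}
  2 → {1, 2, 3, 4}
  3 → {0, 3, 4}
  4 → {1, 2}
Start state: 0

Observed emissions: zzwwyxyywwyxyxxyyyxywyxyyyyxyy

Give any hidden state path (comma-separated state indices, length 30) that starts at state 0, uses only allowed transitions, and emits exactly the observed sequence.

0,0,3,3,4,1,2,2,3,3,4,1,4,1,1,4,2,2,1,2,3,4,1,2,2,2,4,1,2,4

  [0] z  {0}  => 0  start
  [1] z  {0}  => 0  0->0 ok
  [2] w  {3}  => 3  0->3 ok
  [3] w  {3}  => 3  3->3 ok
  [4] y  {2,4}  => 4  3->4 ok
  [5] x  {1}  => 1  4->1 ok
  [6] y  {2,4}  => 2  1->2 ok
  [7] y  {2,4}  => 2  2->2 ok
  [8] w  {3}  => 3  2->3 ok
  [9] w  {3}  => 3  3->3 ok
  [10] y  {2,4}  => 4  3->4 ok
  [11] x  {1}  => 1  4->1 ok
  [12] y  {2,4}  => 4  1->4 ok
  [13] x  {1}  => 1  4->1 ok
  [14] x  {1}  => 1  1->1 ok
  [15] y  {2,4}  => 4  1->4 ok
  [16] y  {2,4}  => 2  4->2 ok
  [17] y  {2,4}  => 2  2->2 ok
  [18] x  {1}  => 1  2->1 ok
  [19] y  {2,4}  => 2  1->2 ok
  [20] w  {3}  => 3  2->3 ok
  [21] y  {2,4}  => 4  3->4 ok
  [22] x  {1}  => 1  4->1 ok
  [23] y  {2,4}  => 2  1->2 ok
  [24] y  {2,4}  => 2  2->2 ok
  [25] y  {2,4}  => 2  2->2 ok
  [26] y  {2,4}  => 4  2->4 ok
  [27] x  {1}  => 1  4->1 ok
  [28] y  {2,4}  => 2  1->2 ok
  [29] y  {2,4}  => 4  2->4 ok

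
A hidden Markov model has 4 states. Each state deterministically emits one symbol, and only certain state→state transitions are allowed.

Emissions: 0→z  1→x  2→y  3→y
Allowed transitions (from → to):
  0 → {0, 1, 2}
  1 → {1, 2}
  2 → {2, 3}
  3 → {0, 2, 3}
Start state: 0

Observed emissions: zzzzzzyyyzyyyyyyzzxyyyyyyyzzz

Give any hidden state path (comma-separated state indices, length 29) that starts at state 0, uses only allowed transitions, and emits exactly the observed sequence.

0,0,0,0,0,0,2,3,3,0,2,2,2,2,2,3,0,0,1,2,2,2,2,3,2,3,0,0,0

  0: obs=z cand={0} pick 0 [start]
  1: obs=z cand={0} pick 0 [0->0 ok]
  2: obs=z cand={0} pick 0 [0->0 ok]
  3: obs=z cand={0} pick 0 [0->0 ok]
  4: obs=z cand={0} pick 0 [0->0 ok]
  5: obs=z cand={0} pick 0 [0->0 ok]
  6: obs=y cand={2,3} pick 2 [0->2 ok]
  7: obs=y cand={2,3} pick 3 [2->3 ok]
  8: obs=y cand={2,3} pick 3 [3->3 ok]
  9: obs=z cand={0} pick 0 [3->0 ok]
  10: obs=y cand={2,3} pick 2 [0->2 ok]
  11: obs=y cand={2,3} pick 2 [2->2 ok]
  12: obs=y cand={2,3} pick 2 [2->2 ok]
  13: obs=y cand={2,3} pick 2 [2->2 ok]
  14: obs=y cand={2,3} pick 2 [2->2 ok]
  15: obs=y cand={2,3} pick 3 [2->3 ok]
  16: obs=z cand={0} pick 0 [3->0 ok]
  17: obs=z cand={0} pick 0 [0->0 ok]
  18: obs=x cand={1} pick 1 [0->1 ok]
  19: obs=y cand={2,3} pick 2 [1->2 ok]
  20: obs=y cand={2,3} pick 2 [2->2 ok]
  21: obs=y cand={2,3} pick 2 [2->2 ok]
  22: obs=y cand={2,3} pick 2 [2->2 ok]
  23: obs=y cand={2,3} pick 3 [2->3 ok]
  24: obs=y cand={2,3} pick 2 [3->2 ok]
  25: obs=y cand={2,3} pick 3 [2->3 ok]
  26: obs=z cand={0} pick 0 [3->0 ok]
  27: obs=z cand={0} pick 0 [0->0 ok]
  28: obs=z cand={0} pick 0 [0->0 ok]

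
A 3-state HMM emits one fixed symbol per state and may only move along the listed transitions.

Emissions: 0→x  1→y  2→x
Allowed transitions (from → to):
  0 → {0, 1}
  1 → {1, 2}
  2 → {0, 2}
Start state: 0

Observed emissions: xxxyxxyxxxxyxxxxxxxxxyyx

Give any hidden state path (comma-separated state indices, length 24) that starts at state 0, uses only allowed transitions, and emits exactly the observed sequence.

  pos 0: x in {0,2}, choose 0; start
  pos 1: x in {0,2}, choose 0; 0->0 ok
  pos 2: x in {0,2}, choose 0; 0->0 ok
  pos 3: y in {1}, choose 1; 0->1 ok
  pos 4: x in {0,2}, choose 2; 1->2 ok
  pos 5: x in {0,2}, choose 0; 2->0 ok
  pos 6: y in {1}, choose 1; 0->1 ok
  pos 7: x in {0,2}, choose 2; 1->2 ok
  pos 8: x in {0,2}, choose 2; 2->2 ok
  pos 9: x in {0,2}, choose 2; 2->2 ok
  pos 10: x in {0,2}, choose 0; 2->0 ok
  pos 11: y in {1}, choose 1; 0->1 ok
  pos 12: x in {0,2}, choose 2; 1->2 ok
  pos 13: x in {0,2}, choose 2; 2->2 ok
  pos 14: x in {0,2}, choose 2; 2->2 ok
  pos 15: x in {0,2}, choose 2; 2->2 ok
  pos 16: x in {0,2}, choose 0; 2->0 ok
  pos 17: x in {0,2}, choose 0; 0->0 ok
  pos 18: x in {0,2}, choose 0; 0->0 ok
  pos 19: x in {0,2}, choose 0; 0->0 ok
  pos 20: x in {0,2}, choose 0; 0->0 ok
  pos 21: y in {1}, choose 1; 0->1 ok
  pos 22: y in {1}, choose 1; 1->1 ok
  pos 23: x in {0,2}, choose 2; 1->2 ok

0,0,0,1,2,0,1,2,2,2,0,1,2,2,2,2,0,0,0,0,0,1,1,2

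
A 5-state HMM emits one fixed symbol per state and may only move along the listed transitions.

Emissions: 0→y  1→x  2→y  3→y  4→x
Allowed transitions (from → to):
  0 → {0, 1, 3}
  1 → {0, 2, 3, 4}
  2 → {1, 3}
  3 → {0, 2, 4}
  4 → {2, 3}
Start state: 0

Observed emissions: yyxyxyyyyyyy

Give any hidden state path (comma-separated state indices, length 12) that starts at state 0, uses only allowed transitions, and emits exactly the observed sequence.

0,3,4,2,1,0,3,0,0,3,2,3

  t0 'y' -> {0,2,3}, take 0 (start)
  t1 'y' -> {0,2,3}, take 3 (0->3 ok)
  t2 'x' -> {1,4}, take 4 (3->4 ok)
  t3 'y' -> {0,2,3}, take 2 (4->2 ok)
  t4 'x' -> {1,4}, take 1 (2->1 ok)
  t5 'y' -> {0,2,3}, take 0 (1->0 ok)
  t6 'y' -> {0,2,3}, take 3 (0->3 ok)
  t7 'y' -> {0,2,3}, take 0 (3->0 ok)
  t8 'y' -> {0,2,3}, take 0 (0->0 ok)
  t9 'y' -> {0,2,3}, take 3 (0->3 ok)
  t10 'y' -> {0,2,3}, take 2 (3->2 ok)
  t11 'y' -> {0,2,3}, take 3 (2->3 ok)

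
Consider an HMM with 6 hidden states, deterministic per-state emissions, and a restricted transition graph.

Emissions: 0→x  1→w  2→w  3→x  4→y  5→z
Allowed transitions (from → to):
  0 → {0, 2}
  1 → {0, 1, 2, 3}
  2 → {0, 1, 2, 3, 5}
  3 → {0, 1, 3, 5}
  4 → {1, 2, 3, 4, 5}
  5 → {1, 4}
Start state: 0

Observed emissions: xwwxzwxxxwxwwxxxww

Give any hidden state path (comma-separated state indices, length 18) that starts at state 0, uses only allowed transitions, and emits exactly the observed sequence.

  [0] x  {0,3}  => 0  start
  [1] w  {1,2}  => 2  0->2 ok
  [2] w  {1,2}  => 2  2->2 ok
  [3] x  {0,3}  => 3  2->3 ok
  [4] z  {5}  => 5  3->5 ok
  [5] w  {1,2}  => 1  5->1 ok
  [6] x  {0,3}  => 3  1->3 ok
  [7] x  {0,3}  => 0  3->0 ok
  [8] x  {0,3}  => 0  0->0 ok
  [9] w  {1,2}  => 2  0->2 ok
  [10] x  {0,3}  => 3  2->3 ok
  [11] w  {1,2}  => 1  3->1 ok
  [12] w  {1,2}  => 1  1->1 ok
  [13] x  {0,3}  => 0  1->0 ok
  [14] x  {0,3}  => 0  0->0 ok
  [15] x  {0,3}  => 0  0->0 ok
  [16] w  {1,2}  => 2  0->2 ok
  [17] w  {1,2}  => 1  2->1 ok

0,2,2,3,5,1,3,0,0,2,3,1,1,0,0,0,2,1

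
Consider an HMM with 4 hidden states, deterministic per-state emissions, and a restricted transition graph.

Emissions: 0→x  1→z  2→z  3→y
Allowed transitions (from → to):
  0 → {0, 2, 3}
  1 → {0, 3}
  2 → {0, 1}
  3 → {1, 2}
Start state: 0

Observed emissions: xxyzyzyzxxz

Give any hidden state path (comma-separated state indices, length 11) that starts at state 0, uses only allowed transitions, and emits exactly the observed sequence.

0,0,3,1,3,1,3,2,0,0,2

  [0] x  {0}  => 0  start
  [1] x  {0}  => 0  0->0 ok
  [2] y  {3}  => 3  0->3 ok
  [3] z  {1,2}  => 1  3->1 ok
  [4] y  {3}  => 3  1->3 ok
  [5] z  {1,2}  => 1  3->1 ok
  [6] y  {3}  => 3  1->3 ok
  [7] z  {1,2}  => 2  3->2 ok
  [8] x  {0}  => 0  2->0 ok
  [9] x  {0}  => 0  0->0 ok
  [10] z  {1,2}  => 2  0->2 ok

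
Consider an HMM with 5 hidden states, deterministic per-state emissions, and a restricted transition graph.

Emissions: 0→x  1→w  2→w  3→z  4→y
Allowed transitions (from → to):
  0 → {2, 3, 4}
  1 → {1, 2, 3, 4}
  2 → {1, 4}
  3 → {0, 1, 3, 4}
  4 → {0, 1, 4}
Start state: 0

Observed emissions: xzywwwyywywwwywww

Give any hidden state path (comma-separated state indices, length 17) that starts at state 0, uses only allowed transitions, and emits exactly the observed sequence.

  pos 0: x in {0}, choose 0; start
  pos 1: z in {3}, choose 3; 0->3 ok
  pos 2: y in {4}, choose 4; 3->4 ok
  pos 3: w in {1,2}, choose 1; 4->1 ok
  pos 4: w in {1,2}, choose 2; 1->2 ok
  pos 5: w in {1,2}, choose 1; 2->1 ok
  pos 6: y in {4}, choose 4; 1->4 ok
  pos 7: y in {4}, choose 4; 4->4 ok
  pos 8: w in {1,2}, choose 1; 4->1 ok
  pos 9: y in {4}, choose 4; 1->4 ok
  pos 10: w in {1,2}, choose 1; 4->1 ok
  pos 11: w in {1,2}, choose 1; 1->1 ok
  pos 12: w in {1,2}, choose 2; 1->2 ok
  pos 13: y in {4}, choose 4; 2->4 ok
  pos 14: w in {1,2}, choose 1; 4->1 ok
  pos 15: w in {1,2}, choose 1; 1->1 ok
  pos 16: w in {1,2}, choose 1; 1->1 ok

0,3,4,1,2,1,4,4,1,4,1,1,2,4,1,1,1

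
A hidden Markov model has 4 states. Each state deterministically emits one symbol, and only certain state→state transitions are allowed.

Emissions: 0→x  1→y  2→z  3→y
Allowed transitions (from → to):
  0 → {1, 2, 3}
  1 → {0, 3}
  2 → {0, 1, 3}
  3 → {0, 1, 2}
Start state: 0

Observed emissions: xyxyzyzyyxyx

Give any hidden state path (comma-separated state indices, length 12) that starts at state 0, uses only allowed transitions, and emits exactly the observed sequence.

  t0 'x' -> {0}, take 0 (start)
  t1 'y' -> {1,3}, take 1 (0->1 ok)
  t2 'x' -> {0}, take 0 (1->0 ok)
  t3 'y' -> {1,3}, take 3 (0->3 ok)
  t4 'z' -> {2}, take 2 (3->2 ok)
  t5 'y' -> {1,3}, take 3 (2->3 ok)
  t6 'z' -> {2}, take 2 (3->2 ok)
  t7 'y' -> {1,3}, take 1 (2->1 ok)
  t8 'y' -> {1,3}, take 3 (1->3 ok)
  t9 'x' -> {0}, take 0 (3->0 ok)
  t10 'y' -> {1,3}, take 1 (0->1 ok)
  t11 'x' -> {0}, take 0 (1->0 ok)

0,1,0,3,2,3,2,1,3,0,1,0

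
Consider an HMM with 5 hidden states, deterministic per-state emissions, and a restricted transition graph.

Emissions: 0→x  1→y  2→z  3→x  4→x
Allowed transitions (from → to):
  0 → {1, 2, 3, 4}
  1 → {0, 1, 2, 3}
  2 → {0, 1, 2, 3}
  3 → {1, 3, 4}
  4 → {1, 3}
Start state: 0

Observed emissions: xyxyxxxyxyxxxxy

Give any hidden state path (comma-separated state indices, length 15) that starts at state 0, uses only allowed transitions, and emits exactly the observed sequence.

  t0 'x' -> {0,3,4}, take 0 (start)
  t1 'y' -> {1}, take 1 (0->1 ok)
  t2 'x' -> {0,3,4}, take 0 (1->0 ok)
  t3 'y' -> {1}, take 1 (0->1 ok)
  t4 'x' -> {0,3,4}, take 3 (1->3 ok)
  t5 'x' -> {0,3,4}, take 3 (3->3 ok)
  t6 'x' -> {0,3,4}, take 3 (3->3 ok)
  t7 'y' -> {1}, take 1 (3->1 ok)
  t8 'x' -> {0,3,4}, take 3 (1->3 ok)
  t9 'y' -> {1}, take 1 (3->1 ok)
  t10 'x' -> {0,3,4}, take 0 (1->0 ok)
  t11 'x' -> {0,3,4}, take 3 (0->3 ok)
  t12 'x' -> {0,3,4}, take 3 (3->3 ok)
  t13 'x' -> {0,3,4}, take 3 (3->3 ok)
  t14 'y' -> {1}, take 1 (3->1 ok)

0,1,0,1,3,3,3,1,3,1,0,3,3,3,1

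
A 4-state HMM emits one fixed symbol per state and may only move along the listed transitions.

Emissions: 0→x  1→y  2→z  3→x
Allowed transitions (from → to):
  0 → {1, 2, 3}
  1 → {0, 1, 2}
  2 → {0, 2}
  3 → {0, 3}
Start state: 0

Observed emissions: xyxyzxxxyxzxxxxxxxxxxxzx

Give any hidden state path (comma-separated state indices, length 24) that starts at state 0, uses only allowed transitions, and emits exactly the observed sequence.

  t0 'x' -> {0,3}, take 0 (start)
  t1 'y' -> {1}, take 1 (0->1 ok)
  t2 'x' -> {0,3}, take 0 (1->0 ok)
  t3 'y' -> {1}, take 1 (0->1 ok)
  t4 'z' -> {2}, take 2 (1->2 ok)
  t5 'x' -> {0,3}, take 0 (2->0 ok)
  t6 'x' -> {0,3}, take 3 (0->3 ok)
  t7 'x' -> {0,3}, take 0 (3->0 ok)
  t8 'y' -> {1}, take 1 (0->1 ok)
  t9 'x' -> {0,3}, take 0 (1->0 ok)
  t10 'z' -> {2}, take 2 (0->2 ok)
  t11 'x' -> {0,3}, take 0 (2->0 ok)
  t12 'x' -> {0,3}, take 3 (0->3 ok)
  t13 'x' -> {0,3}, take 3 (3->3 ok)
  t14 'x' -> {0,3}, take 0 (3->0 ok)
  t15 'x' -> {0,3}, take 3 (0->3 ok)
  t16 'x' -> {0,3}, take 3 (3->3 ok)
  t17 'x' -> {0,3}, take 3 (3->3 ok)
  t18 'x' -> {0,3}, take 3 (3->3 ok)
  t19 'x' -> {0,3}, take 3 (3->3 ok)
  t20 'x' -> {0,3}, take 3 (3->3 ok)
  t21 'x' -> {0,3}, take 0 (3->0 ok)
  t22 'z' -> {2}, take 2 (0->2 ok)
  t23 'x' -> {0,3}, take 0 (2->0 ok)

0,1,0,1,2,0,3,0,1,0,2,0,3,3,0,3,3,3,3,3,3,0,2,0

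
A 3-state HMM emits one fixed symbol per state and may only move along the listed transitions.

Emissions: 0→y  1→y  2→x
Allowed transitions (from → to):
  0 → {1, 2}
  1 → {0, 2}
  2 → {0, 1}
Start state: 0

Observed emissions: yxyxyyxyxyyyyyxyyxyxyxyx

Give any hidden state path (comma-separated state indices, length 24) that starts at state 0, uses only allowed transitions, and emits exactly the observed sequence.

0,2,0,2,1,0,2,1,2,0,1,0,1,0,2,0,1,2,1,2,0,2,1,2

  0: obs=y cand={0,1} pick 0 [start]
  1: obs=x cand={2} pick 2 [0->2 ok]
  2: obs=y cand={0,1} pick 0 [2->0 ok]
  3: obs=x cand={2} pick 2 [0->2 ok]
  4: obs=y cand={0,1} pick 1 [2->1 ok]
  5: obs=y cand={0,1} pick 0 [1->0 ok]
  6: obs=x cand={2} pick 2 [0->2 ok]
  7: obs=y cand={0,1} pick 1 [2->1 ok]
  8: obs=x cand={2} pick 2 [1->2 ok]
  9: obs=y cand={0,1} pick 0 [2->0 ok]
  10: obs=y cand={0,1} pick 1 [0->1 ok]
  11: obs=y cand={0,1} pick 0 [1->0 ok]
  12: obs=y cand={0,1} pick 1 [0->1 ok]
  13: obs=y cand={0,1} pick 0 [1->0 ok]
  14: obs=x cand={2} pick 2 [0->2 ok]
  15: obs=y cand={0,1} pick 0 [2->0 ok]
  16: obs=y cand={0,1} pick 1 [0->1 ok]
  17: obs=x cand={2} pick 2 [1->2 ok]
  18: obs=y cand={0,1} pick 1 [2->1 ok]
  19: obs=x cand={2} pick 2 [1->2 ok]
  20: obs=y cand={0,1} pick 0 [2->0 ok]
  21: obs=x cand={2} pick 2 [0->2 ok]
  22: obs=y cand={0,1} pick 1 [2->1 ok]
  23: obs=x cand={2} pick 2 [1->2 ok]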